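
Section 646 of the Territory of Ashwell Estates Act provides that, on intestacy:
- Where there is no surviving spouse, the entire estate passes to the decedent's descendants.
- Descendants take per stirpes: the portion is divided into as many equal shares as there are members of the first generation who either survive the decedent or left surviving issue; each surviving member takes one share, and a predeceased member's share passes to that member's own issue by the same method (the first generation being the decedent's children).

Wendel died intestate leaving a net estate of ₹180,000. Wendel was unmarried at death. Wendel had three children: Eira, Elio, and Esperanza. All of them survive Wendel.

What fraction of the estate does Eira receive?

Eira receives 1/3 of the estate.

The entire ₹180,000 passes to the descendants.
That amount (₹180,000) is divided into 3 shares of ₹60,000: Eira, Elio, and Esperanza each take ₹60,000.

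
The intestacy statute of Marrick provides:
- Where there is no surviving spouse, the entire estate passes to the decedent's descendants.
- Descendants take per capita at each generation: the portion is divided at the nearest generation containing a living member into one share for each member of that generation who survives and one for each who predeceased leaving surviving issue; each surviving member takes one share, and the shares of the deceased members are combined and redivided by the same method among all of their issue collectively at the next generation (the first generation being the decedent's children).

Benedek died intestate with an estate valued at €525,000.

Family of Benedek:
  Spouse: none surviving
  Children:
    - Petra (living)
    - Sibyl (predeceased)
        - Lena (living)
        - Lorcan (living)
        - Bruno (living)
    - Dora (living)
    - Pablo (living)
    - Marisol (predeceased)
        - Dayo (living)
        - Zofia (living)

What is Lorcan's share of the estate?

Lorcan receives €42,000.

The entire €525,000 passes to the descendants.
That amount (€525,000) is divided at the children's generation into 5 shares of €105,000. Petra, Dora, and Pablo each take €105,000. The 2 shares of the deceased (Sibyl and Marisol) are combined into a pool of €210,000.
That pool (€210,000) is divided at the grandchildren's generation equally among Lena, Lorcan, Bruno, Dayo, and Zofia: €42,000 each.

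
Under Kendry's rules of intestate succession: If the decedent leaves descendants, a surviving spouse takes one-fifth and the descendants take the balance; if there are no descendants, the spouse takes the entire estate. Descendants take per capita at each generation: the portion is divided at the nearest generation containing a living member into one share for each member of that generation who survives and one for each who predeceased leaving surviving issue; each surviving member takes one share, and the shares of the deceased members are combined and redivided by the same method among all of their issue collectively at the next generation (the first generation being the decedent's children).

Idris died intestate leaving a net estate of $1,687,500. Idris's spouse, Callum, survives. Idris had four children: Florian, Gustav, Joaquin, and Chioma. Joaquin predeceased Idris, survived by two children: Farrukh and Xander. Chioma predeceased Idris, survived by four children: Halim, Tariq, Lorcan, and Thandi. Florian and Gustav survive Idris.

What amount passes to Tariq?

Callum takes one-fifth of $1,687,500 = $337,500. The remaining $1,350,000 passes to the descendants.
The descendants' portion ($1,350,000) is divided at the children's generation into 4 shares of $337,500. Florian and Gustav each take $337,500. The 2 shares of the deceased (Joaquin and Chioma) are combined into a pool of $675,000.
That pool ($675,000) is divided at the grandchildren's generation equally among Farrukh, Xander, Halim, Tariq, Lorcan, and Thandi: $112,500 each.

Tariq receives $112,500.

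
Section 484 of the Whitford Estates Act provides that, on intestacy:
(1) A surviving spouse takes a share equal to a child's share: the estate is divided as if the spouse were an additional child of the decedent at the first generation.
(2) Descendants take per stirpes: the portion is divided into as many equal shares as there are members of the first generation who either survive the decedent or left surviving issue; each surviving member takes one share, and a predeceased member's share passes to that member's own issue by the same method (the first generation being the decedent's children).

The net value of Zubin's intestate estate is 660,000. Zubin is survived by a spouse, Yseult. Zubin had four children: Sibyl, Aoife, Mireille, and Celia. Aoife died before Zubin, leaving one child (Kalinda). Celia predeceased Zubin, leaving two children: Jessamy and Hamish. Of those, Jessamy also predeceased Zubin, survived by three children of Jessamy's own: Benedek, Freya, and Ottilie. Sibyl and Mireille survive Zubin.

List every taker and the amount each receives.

Yseult: 132,000; Sibyl: 132,000; Kalinda: 132,000; Mireille: 132,000; Benedek: 22,000; Freya: 22,000; Ottilie: 22,000; Hamish: 66,000

The spouse counts as an additional share at the children's level, so there are 5 primary shares of 132,000. Yseult takes one such share (132,000).
The children's combined portion (528,000) is divided into 4 shares of 132,000: Sibyl and Mireille each take 132,000; Aoife's 132,000 share passes to Aoife's issue; Celia's 132,000 share passes to Celia's issue.
Aoife's share (132,000) passes entirely to Kalinda.
Celia's share (132,000) is divided into 2 shares of 66,000: Hamish takes 66,000; Jessamy's 66,000 share passes to Jessamy's issue.
Jessamy's share (66,000) is divided into 3 shares of 22,000: Benedek, Freya, and Ottilie each take 22,000.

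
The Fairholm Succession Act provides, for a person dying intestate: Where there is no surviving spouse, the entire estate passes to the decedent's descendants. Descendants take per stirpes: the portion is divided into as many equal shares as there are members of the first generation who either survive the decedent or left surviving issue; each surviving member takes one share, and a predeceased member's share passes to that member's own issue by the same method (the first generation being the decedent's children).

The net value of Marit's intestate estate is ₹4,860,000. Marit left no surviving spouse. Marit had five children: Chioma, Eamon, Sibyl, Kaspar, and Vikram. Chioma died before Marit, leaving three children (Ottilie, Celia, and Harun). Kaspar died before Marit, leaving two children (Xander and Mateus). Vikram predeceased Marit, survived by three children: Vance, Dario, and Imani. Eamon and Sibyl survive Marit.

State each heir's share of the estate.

The entire ₹4,860,000 passes to the descendants.
That amount (₹4,860,000) is divided into 5 shares of ₹972,000: Eamon and Sibyl each take ₹972,000; Chioma's ₹972,000 share passes to Chioma's issue; Kaspar's ₹972,000 share passes to Kaspar's issue; Vikram's ₹972,000 share passes to Vikram's issue.
Chioma's share (₹972,000) is divided into 3 shares of ₹324,000: Ottilie, Celia, and Harun each take ₹324,000.
Kaspar's share (₹972,000) is divided into 2 shares of ₹486,000: Xander and Mateus each take ₹486,000.
Vikram's share (₹972,000) is divided into 3 shares of ₹324,000: Vance, Dario, and Imani each take ₹324,000.

Ottilie: ₹324,000; Celia: ₹324,000; Harun: ₹324,000; Eamon: ₹972,000; Sibyl: ₹972,000; Xander: ₹486,000; Mateus: ₹486,000; Vance: ₹324,000; Dario: ₹324,000; Imani: ₹324,000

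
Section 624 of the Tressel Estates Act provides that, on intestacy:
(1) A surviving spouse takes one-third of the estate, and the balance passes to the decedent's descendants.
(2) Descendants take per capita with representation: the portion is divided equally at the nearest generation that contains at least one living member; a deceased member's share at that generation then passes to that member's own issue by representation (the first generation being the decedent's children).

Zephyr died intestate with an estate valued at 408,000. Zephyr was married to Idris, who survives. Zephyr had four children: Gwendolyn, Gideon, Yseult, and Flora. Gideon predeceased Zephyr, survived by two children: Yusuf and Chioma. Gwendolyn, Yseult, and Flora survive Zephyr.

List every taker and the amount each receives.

Idris takes one-third of 408,000 = 136,000. The remaining 272,000 passes to the descendants.
The descendants' portion (272,000) is divided into 4 shares of 68,000: Gwendolyn, Yseult, and Flora each take 68,000; Gideon's 68,000 share passes to Gideon's issue.
Gideon's share (68,000) is divided into 2 shares of 34,000: Yusuf and Chioma each take 34,000.

Idris: 136,000; Gwendolyn: 68,000; Yusuf: 34,000; Chioma: 34,000; Yseult: 68,000; Flora: 68,000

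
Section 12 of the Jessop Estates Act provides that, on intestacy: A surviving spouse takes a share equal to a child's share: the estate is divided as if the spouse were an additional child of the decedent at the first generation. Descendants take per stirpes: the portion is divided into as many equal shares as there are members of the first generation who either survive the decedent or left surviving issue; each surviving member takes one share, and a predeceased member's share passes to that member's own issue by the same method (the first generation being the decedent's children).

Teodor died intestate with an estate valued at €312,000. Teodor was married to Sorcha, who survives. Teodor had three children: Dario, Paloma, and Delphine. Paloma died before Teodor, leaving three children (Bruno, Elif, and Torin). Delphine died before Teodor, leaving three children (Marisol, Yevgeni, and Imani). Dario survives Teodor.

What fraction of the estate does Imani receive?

Imani receives 1/12 of the estate.

The spouse counts as an additional share at the children's level, so there are 4 primary shares of €78,000. Sorcha takes one such share (€78,000).
The children's combined portion (€234,000) is divided into 3 shares of €78,000: Dario takes €78,000; Paloma's €78,000 share passes to Paloma's issue; Delphine's €78,000 share passes to Delphine's issue.
Paloma's share (€78,000) is divided into 3 shares of €26,000: Bruno, Elif, and Torin each take €26,000.
Delphine's share (€78,000) is divided into 3 shares of €26,000: Marisol, Yevgeni, and Imani each take €26,000.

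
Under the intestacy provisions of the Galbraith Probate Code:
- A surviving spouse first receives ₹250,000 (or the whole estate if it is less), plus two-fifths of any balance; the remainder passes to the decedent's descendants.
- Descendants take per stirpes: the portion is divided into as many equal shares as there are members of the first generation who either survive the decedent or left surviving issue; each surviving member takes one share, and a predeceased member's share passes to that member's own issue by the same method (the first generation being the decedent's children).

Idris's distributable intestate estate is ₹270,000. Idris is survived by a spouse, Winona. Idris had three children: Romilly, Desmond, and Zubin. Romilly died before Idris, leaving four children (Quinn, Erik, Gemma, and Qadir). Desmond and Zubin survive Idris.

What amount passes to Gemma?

Winona first takes ₹250,000, leaving a balance of ₹20,000. Winona then takes two-fifths of the balance (₹8,000), for a total of ₹258,000. The remaining ₹12,000 passes to the descendants.
The descendants' portion (₹12,000) is divided into 3 shares of ₹4,000: Desmond and Zubin each take ₹4,000; Romilly's ₹4,000 share passes to Romilly's issue.
Romilly's share (₹4,000) is divided into 4 shares of ₹1,000: Quinn, Erik, Gemma, and Qadir each take ₹1,000.

Gemma receives ₹1,000.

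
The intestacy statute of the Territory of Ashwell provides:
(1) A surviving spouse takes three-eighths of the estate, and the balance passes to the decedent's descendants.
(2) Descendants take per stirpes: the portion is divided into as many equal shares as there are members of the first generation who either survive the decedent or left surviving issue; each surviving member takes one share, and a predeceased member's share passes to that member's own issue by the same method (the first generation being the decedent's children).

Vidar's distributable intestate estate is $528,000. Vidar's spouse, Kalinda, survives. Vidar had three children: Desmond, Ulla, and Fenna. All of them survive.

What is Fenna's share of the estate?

Fenna receives $110,000.

Kalinda takes three-eighths of $528,000 = $198,000. The remaining $330,000 passes to the descendants.
The descendants' portion ($330,000) is divided into 3 shares of $110,000: Desmond, Ulla, and Fenna each take $110,000.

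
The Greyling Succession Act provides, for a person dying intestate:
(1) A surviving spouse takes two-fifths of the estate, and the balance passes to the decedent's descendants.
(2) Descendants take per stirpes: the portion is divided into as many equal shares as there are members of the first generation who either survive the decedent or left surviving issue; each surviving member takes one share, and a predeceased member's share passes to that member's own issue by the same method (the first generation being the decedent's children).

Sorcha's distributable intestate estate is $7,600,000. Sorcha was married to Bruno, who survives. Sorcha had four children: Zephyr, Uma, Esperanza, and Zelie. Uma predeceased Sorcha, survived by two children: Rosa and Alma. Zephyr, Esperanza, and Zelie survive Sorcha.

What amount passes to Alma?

Alma receives $570,000.

Bruno takes two-fifths of $7,600,000 = $3,040,000. The remaining $4,560,000 passes to the descendants.
The descendants' portion ($4,560,000) is divided into 4 shares of $1,140,000: Zephyr, Esperanza, and Zelie each take $1,140,000; Uma's $1,140,000 share passes to Uma's issue.
Uma's share ($1,140,000) is divided into 2 shares of $570,000: Rosa and Alma each take $570,000.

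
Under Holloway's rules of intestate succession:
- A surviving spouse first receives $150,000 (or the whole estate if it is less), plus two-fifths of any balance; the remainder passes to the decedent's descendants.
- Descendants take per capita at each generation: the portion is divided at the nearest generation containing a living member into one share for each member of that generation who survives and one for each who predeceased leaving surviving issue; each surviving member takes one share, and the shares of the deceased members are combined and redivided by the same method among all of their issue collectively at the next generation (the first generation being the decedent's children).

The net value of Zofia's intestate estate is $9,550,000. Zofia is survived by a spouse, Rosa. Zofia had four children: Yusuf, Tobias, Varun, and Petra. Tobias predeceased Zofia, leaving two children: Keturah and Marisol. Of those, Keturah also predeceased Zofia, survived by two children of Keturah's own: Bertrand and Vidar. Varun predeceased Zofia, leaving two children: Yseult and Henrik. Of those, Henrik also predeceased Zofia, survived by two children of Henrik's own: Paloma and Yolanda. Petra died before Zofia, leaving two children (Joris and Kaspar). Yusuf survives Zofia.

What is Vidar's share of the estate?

Vidar receives $352,500.

Rosa first takes $150,000, leaving a balance of $9,400,000. Rosa then takes two-fifths of the balance ($3,760,000), for a total of $3,910,000. The remaining $5,640,000 passes to the descendants.
The descendants' portion ($5,640,000) is divided at the children's generation into 4 shares of $1,410,000. Yusuf takes $1,410,000. The 3 shares of the deceased (Tobias, Varun, and Petra) are combined into a pool of $4,230,000.
That pool ($4,230,000) is divided at the grandchildren's generation into 6 shares of $705,000. Marisol, Yseult, Joris, and Kaspar each take $705,000. The 2 shares of the deceased (Keturah and Henrik) are combined into a pool of $1,410,000.
That pool ($1,410,000) is divided at the great-grandchildren's generation equally among Bertrand, Vidar, Paloma, and Yolanda: $352,500 each.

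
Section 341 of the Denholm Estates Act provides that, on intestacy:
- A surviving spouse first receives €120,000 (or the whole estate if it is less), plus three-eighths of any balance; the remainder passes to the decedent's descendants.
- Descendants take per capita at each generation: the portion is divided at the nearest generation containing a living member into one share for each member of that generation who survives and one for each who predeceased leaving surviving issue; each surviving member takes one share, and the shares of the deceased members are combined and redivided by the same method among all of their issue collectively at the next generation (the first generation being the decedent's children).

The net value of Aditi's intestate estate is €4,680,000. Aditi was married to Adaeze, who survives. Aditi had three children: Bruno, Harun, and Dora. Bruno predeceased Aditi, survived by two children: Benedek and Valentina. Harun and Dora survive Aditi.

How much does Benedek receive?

Adaeze first takes €120,000, leaving a balance of €4,560,000. Adaeze then takes three-eighths of the balance (€1,710,000), for a total of €1,830,000. The remaining €2,850,000 passes to the descendants.
The descendants' portion (€2,850,000) is divided at the children's generation into 3 shares of €950,000. Harun and Dora each take €950,000. The remaining share for the deceased Bruno (€950,000) is carried to the next generation.
That pool (€950,000) is divided at the grandchildren's generation equally among Benedek and Valentina: €475,000 each.

Benedek receives €475,000.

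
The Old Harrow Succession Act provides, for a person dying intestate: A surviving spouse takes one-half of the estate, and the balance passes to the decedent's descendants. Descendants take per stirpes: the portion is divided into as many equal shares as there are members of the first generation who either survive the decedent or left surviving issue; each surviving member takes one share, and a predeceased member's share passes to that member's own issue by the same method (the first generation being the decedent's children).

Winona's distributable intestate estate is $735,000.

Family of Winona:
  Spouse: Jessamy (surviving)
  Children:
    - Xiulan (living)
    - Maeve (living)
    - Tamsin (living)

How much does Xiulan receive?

Jessamy takes one-half of $735,000 = $367,500. The remaining $367,500 passes to the descendants.
The descendants' portion ($367,500) is divided into 3 shares of $122,500: Xiulan, Maeve, and Tamsin each take $122,500.

Xiulan receives $122,500.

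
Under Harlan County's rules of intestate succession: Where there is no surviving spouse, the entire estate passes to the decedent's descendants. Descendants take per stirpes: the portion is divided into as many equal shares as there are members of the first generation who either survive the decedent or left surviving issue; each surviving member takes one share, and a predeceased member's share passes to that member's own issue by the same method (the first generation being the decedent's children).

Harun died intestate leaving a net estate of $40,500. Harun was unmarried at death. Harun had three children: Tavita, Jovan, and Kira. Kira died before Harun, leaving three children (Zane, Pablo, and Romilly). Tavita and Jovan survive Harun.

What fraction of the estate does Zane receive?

Zane receives 1/9 of the estate.

The entire $40,500 passes to the descendants.
That amount ($40,500) is divided into 3 shares of $13,500: Tavita and Jovan each take $13,500; Kira's $13,500 share passes to Kira's issue.
Kira's share ($13,500) is divided into 3 shares of $4,500: Zane, Pablo, and Romilly each take $4,500.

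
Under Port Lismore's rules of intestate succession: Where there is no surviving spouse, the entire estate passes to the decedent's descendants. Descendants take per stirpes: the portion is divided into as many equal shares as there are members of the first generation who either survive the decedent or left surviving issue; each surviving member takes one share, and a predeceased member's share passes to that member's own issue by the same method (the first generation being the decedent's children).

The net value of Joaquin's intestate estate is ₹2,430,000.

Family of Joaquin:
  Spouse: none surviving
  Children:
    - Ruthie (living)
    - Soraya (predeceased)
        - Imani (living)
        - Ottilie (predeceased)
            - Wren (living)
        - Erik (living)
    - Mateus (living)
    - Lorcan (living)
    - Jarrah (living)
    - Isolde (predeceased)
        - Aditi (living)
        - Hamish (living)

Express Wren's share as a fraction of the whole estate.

Wren receives 1/18 of the estate.

The entire ₹2,430,000 passes to the descendants.
That amount (₹2,430,000) is divided into 6 shares of ₹405,000: Ruthie, Mateus, Lorcan, and Jarrah each take ₹405,000; Soraya's ₹405,000 share passes to Soraya's issue; Isolde's ₹405,000 share passes to Isolde's issue.
Soraya's share (₹405,000) is divided into 3 shares of ₹135,000: Imani and Erik each take ₹135,000; Ottilie's ₹135,000 share passes to Ottilie's issue.
Ottilie's share (₹135,000) passes entirely to Wren.
Isolde's share (₹405,000) is divided into 2 shares of ₹202,500: Aditi and Hamish each take ₹202,500.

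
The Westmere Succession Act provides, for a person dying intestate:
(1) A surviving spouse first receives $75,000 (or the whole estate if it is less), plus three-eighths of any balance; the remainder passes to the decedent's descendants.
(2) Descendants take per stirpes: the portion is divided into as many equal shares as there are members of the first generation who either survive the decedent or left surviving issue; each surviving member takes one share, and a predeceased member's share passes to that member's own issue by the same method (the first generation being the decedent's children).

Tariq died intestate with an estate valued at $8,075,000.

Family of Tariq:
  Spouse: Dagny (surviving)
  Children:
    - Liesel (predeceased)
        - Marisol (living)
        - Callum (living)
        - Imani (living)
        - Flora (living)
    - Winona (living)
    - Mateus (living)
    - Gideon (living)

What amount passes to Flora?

Dagny first takes $75,000, leaving a balance of $8,000,000. Dagny then takes three-eighths of the balance ($3,000,000), for a total of $3,075,000. The remaining $5,000,000 passes to the descendants.
The descendants' portion ($5,000,000) is divided into 4 shares of $1,250,000: Winona, Mateus, and Gideon each take $1,250,000; Liesel's $1,250,000 share passes to Liesel's issue.
Liesel's share ($1,250,000) is divided into 4 shares of $312,500: Marisol, Callum, Imani, and Flora each take $312,500.

Flora receives $312,500.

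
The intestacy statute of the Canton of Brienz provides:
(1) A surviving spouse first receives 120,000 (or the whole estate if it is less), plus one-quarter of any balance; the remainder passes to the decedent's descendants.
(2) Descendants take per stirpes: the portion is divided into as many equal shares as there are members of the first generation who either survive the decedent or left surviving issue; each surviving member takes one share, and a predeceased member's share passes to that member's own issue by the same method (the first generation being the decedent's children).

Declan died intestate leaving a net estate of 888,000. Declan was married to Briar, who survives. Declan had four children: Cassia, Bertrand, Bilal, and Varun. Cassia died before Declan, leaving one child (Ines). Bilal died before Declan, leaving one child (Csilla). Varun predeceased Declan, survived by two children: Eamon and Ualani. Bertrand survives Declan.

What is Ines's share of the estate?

Briar first takes 120,000, leaving a balance of 768,000. Briar then takes one-quarter of the balance (192,000), for a total of 312,000. The remaining 576,000 passes to the descendants.
The descendants' portion (576,000) is divided into 4 shares of 144,000: Bertrand takes 144,000; Cassia's 144,000 share passes to Cassia's issue; Bilal's 144,000 share passes to Bilal's issue; Varun's 144,000 share passes to Varun's issue.
Cassia's share (144,000) passes entirely to Ines.
Bilal's share (144,000) passes entirely to Csilla.
Varun's share (144,000) is divided into 2 shares of 72,000: Eamon and Ualani each take 72,000.

Ines receives 144,000.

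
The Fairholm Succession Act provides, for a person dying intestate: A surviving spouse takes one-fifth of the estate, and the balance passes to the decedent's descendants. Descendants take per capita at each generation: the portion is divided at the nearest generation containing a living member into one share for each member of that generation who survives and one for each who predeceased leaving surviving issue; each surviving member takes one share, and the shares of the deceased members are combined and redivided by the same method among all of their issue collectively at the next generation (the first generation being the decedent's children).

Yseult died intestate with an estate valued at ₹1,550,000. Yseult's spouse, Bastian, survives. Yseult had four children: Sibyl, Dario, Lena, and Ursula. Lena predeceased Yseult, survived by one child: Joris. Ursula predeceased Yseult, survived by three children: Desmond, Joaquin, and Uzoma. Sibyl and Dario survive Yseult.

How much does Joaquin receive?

Joaquin receives ₹155,000.

Bastian takes one-fifth of ₹1,550,000 = ₹310,000. The remaining ₹1,240,000 passes to the descendants.
The descendants' portion (₹1,240,000) is divided at the children's generation into 4 shares of ₹310,000. Sibyl and Dario each take ₹310,000. The 2 shares of the deceased (Lena and Ursula) are combined into a pool of ₹620,000.
That pool (₹620,000) is divided at the grandchildren's generation equally among Joris, Desmond, Joaquin, and Uzoma: ₹155,000 each.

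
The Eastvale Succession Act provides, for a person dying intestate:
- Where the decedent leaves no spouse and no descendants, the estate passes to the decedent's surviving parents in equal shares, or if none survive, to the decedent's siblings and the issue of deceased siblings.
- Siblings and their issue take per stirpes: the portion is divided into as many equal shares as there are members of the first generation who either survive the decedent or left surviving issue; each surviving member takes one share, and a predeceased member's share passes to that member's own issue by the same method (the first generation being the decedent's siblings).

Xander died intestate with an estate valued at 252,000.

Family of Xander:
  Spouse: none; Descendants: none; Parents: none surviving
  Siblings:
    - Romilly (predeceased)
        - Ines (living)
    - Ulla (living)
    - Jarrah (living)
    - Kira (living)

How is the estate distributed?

The entire 252,000 passes to the siblings and their issue.
That amount (252,000) is divided into 4 shares of 63,000: Ulla, Jarrah, and Kira each take 63,000; Romilly's 63,000 share passes to Romilly's issue.
Romilly's share (63,000) passes entirely to Ines.

Ines: 63,000; Ulla: 63,000; Jarrah: 63,000; Kira: 63,000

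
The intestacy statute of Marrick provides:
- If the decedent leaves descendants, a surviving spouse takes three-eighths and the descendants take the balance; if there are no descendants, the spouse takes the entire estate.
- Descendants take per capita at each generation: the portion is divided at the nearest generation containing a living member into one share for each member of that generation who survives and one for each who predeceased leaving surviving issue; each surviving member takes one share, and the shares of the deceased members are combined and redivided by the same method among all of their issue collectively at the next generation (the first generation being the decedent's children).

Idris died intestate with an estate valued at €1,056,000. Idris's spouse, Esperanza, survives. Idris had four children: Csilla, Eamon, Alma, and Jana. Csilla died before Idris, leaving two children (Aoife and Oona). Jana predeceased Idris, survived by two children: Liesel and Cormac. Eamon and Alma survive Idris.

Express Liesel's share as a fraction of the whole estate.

Liesel receives 5/64 of the estate.

Esperanza takes three-eighths of €1,056,000 = €396,000. The remaining €660,000 passes to the descendants.
The descendants' portion (€660,000) is divided at the children's generation into 4 shares of €165,000. Eamon and Alma each take €165,000. The 2 shares of the deceased (Csilla and Jana) are combined into a pool of €330,000.
That pool (€330,000) is divided at the grandchildren's generation equally among Aoife, Oona, Liesel, and Cormac: €82,500 each.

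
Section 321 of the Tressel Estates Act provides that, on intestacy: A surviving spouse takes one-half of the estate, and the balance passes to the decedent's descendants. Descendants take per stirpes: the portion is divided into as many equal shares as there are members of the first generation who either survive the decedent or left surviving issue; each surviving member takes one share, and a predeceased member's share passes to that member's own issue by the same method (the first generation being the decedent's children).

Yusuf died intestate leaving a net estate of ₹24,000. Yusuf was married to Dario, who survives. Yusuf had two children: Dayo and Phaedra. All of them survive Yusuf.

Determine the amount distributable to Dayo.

Dario takes one-half of ₹24,000 = ₹12,000. The remaining ₹12,000 passes to the descendants.
The descendants' portion (₹12,000) is divided into 2 shares of ₹6,000: Dayo and Phaedra each take ₹6,000.

Dayo receives ₹6,000.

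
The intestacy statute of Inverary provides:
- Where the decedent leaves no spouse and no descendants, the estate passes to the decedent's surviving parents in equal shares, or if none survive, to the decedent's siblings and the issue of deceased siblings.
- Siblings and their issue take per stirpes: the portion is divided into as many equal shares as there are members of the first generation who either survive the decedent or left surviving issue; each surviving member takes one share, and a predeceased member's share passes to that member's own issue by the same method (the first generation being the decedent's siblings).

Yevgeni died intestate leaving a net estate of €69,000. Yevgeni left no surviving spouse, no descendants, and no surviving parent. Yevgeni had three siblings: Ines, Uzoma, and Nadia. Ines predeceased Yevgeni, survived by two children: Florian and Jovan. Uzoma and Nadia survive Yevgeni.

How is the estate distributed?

The entire €69,000 passes to the siblings and their issue.
That amount (€69,000) is divided into 3 shares of €23,000: Uzoma and Nadia each take €23,000; Ines's €23,000 share passes to Ines's issue.
Ines's share (€23,000) is divided into 2 shares of €11,500: Florian and Jovan each take €11,500.

Florian: €11,500; Jovan: €11,500; Uzoma: €23,000; Nadia: €23,000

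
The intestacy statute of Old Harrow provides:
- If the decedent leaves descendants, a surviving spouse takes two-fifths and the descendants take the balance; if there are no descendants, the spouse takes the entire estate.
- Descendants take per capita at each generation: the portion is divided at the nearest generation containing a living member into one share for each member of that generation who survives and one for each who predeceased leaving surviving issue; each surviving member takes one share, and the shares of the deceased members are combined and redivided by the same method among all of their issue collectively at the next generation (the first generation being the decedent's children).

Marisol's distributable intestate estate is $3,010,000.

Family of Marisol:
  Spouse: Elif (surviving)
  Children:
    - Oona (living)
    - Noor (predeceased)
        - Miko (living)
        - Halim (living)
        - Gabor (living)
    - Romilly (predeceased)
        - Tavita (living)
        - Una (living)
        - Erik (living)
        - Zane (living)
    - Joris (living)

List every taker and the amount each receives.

Elif takes two-fifths of $3,010,000 = $1,204,000. The remaining $1,806,000 passes to the descendants.
The descendants' portion ($1,806,000) is divided at the children's generation into 4 shares of $451,500. Oona and Joris each take $451,500. The 2 shares of the deceased (Noor and Romilly) are combined into a pool of $903,000.
That pool ($903,000) is divided at the grandchildren's generation equally among Miko, Halim, Gabor, Tavita, Una, Erik, and Zane: $129,000 each.

Elif: $1,204,000; Oona: $451,500; Miko: $129,000; Halim: $129,000; Gabor: $129,000; Tavita: $129,000; Una: $129,000; Erik: $129,000; Zane: $129,000; Joris: $451,500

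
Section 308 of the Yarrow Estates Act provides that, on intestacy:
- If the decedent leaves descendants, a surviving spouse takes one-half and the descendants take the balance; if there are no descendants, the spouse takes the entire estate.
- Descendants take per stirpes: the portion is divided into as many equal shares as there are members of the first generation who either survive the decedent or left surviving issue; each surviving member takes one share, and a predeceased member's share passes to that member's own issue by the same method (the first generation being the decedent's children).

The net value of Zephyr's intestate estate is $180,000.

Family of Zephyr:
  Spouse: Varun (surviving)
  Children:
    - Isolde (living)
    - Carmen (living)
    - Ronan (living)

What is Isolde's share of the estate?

Isolde receives $30,000.

Varun takes one-half of $180,000 = $90,000. The remaining $90,000 passes to the descendants.
The descendants' portion ($90,000) is divided into 3 shares of $30,000: Isolde, Carmen, and Ronan each take $30,000.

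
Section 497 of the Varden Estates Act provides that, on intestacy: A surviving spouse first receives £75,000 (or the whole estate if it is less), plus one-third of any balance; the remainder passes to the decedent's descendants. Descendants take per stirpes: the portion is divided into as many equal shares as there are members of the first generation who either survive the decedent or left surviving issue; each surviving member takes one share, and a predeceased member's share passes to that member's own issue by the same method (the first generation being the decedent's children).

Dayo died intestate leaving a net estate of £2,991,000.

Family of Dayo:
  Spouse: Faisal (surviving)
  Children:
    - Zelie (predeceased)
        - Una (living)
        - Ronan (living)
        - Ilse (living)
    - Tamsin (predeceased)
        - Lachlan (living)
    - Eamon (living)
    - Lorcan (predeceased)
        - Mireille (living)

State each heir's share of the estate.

Faisal: £1,047,000; Una: £162,000; Ronan: £162,000; Ilse: £162,000; Lachlan: £486,000; Eamon: £486,000; Mireille: £486,000

Faisal first takes £75,000, leaving a balance of £2,916,000. Faisal then takes one-third of the balance (£972,000), for a total of £1,047,000. The remaining £1,944,000 passes to the descendants.
The descendants' portion (£1,944,000) is divided into 4 shares of £486,000: Eamon takes £486,000; Zelie's £486,000 share passes to Zelie's issue; Tamsin's £486,000 share passes to Tamsin's issue; Lorcan's £486,000 share passes to Lorcan's issue.
Zelie's share (£486,000) is divided into 3 shares of £162,000: Una, Ronan, and Ilse each take £162,000.
Tamsin's share (£486,000) passes entirely to Lachlan.
Lorcan's share (£486,000) passes entirely to Mireille.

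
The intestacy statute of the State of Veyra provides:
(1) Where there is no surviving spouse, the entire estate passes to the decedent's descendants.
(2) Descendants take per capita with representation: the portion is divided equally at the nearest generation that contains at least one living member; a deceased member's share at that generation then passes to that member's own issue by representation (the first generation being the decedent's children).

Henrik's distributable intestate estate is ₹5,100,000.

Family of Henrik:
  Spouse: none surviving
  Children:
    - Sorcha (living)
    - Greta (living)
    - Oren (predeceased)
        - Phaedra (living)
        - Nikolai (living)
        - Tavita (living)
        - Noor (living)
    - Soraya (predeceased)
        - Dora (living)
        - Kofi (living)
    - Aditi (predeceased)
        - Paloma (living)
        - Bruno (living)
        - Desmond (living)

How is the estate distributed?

The entire ₹5,100,000 passes to the descendants.
That amount (₹5,100,000) is divided into 5 shares of ₹1,020,000: Sorcha and Greta each take ₹1,020,000; Oren's ₹1,020,000 share passes to Oren's issue; Soraya's ₹1,020,000 share passes to Soraya's issue; Aditi's ₹1,020,000 share passes to Aditi's issue.
Oren's share (₹1,020,000) is divided into 4 shares of ₹255,000: Phaedra, Nikolai, Tavita, and Noor each take ₹255,000.
Soraya's share (₹1,020,000) is divided into 2 shares of ₹510,000: Dora and Kofi each take ₹510,000.
Aditi's share (₹1,020,000) is divided into 3 shares of ₹340,000: Paloma, Bruno, and Desmond each take ₹340,000.

Sorcha: ₹1,020,000; Greta: ₹1,020,000; Phaedra: ₹255,000; Nikolai: ₹255,000; Tavita: ₹255,000; Noor: ₹255,000; Dora: ₹510,000; Kofi: ₹510,000; Paloma: ₹340,000; Bruno: ₹340,000; Desmond: ₹340,000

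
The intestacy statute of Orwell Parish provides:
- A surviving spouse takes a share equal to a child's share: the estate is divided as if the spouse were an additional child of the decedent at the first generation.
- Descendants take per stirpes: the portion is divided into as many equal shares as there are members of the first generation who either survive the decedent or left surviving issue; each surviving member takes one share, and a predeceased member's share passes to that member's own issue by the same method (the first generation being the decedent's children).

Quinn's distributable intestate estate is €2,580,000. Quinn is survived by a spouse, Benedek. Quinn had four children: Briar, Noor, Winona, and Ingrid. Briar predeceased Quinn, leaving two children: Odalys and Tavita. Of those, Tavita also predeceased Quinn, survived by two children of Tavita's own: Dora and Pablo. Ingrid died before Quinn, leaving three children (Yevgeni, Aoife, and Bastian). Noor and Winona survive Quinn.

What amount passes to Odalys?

Odalys receives €258,000.

The spouse counts as an additional share at the children's level, so there are 5 primary shares of €516,000. Benedek takes one such share (€516,000).
The children's combined portion (€2,064,000) is divided into 4 shares of €516,000: Noor and Winona each take €516,000; Briar's €516,000 share passes to Briar's issue; Ingrid's €516,000 share passes to Ingrid's issue.
Briar's share (€516,000) is divided into 2 shares of €258,000: Odalys takes €258,000; Tavita's €258,000 share passes to Tavita's issue.
Tavita's share (€258,000) is divided into 2 shares of €129,000: Dora and Pablo each take €129,000.
Ingrid's share (€516,000) is divided into 3 shares of €172,000: Yevgeni, Aoife, and Bastian each take €172,000.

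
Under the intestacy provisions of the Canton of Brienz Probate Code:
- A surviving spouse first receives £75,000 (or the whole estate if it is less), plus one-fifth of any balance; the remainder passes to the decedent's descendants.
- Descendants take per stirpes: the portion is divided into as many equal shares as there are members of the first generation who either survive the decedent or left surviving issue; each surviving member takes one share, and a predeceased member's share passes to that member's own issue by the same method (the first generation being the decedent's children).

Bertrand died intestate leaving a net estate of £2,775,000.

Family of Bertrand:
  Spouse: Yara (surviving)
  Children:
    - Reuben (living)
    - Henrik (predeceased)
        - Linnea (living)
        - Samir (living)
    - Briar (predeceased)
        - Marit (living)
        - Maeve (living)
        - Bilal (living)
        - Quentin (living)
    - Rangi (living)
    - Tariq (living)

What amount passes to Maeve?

Maeve receives £108,000.

Yara first takes £75,000, leaving a balance of £2,700,000. Yara then takes one-fifth of the balance (£540,000), for a total of £615,000. The remaining £2,160,000 passes to the descendants.
The descendants' portion (£2,160,000) is divided into 5 shares of £432,000: Reuben, Rangi, and Tariq each take £432,000; Henrik's £432,000 share passes to Henrik's issue; Briar's £432,000 share passes to Briar's issue.
Henrik's share (£432,000) is divided into 2 shares of £216,000: Linnea and Samir each take £216,000.
Briar's share (£432,000) is divided into 4 shares of £108,000: Marit, Maeve, Bilal, and Quentin each take £108,000.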